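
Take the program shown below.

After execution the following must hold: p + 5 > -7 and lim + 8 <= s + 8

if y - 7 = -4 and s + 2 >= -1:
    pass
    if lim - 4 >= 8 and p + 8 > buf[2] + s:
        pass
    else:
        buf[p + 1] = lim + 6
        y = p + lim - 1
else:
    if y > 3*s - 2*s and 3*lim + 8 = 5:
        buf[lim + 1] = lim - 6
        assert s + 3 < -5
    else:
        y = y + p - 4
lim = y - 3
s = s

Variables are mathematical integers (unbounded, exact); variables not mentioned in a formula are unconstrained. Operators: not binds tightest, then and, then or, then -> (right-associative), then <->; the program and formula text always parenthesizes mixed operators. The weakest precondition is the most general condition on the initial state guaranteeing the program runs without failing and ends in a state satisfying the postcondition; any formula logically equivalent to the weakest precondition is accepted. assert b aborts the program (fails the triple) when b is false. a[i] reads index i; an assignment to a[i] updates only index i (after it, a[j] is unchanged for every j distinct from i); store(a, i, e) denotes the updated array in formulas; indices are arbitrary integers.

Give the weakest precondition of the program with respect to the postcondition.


Working backward. After the program, the postcondition p + 5 > -7 and lim + 8 <= s + 8 must hold; in canonical form it is p > -12 and lim <= s.
Before s := s: p > -12 and lim <= s
Before lim := y - 3: p > -12 and y <= s + 3
Then branch requires ((lim >= 12 and p > buf[2] + s - 8) -> (p > -12 and y <= s + 3)) and ((not (lim >= 12 and p > buf[2] + s - 8)) -> (p > -12 and lim + p <= s + 4)); else branch requires ((y > s and 3*lim = -3) -> (s < -8 and p > -12 and y <= s + 3)) and ((not (y > s and 3*lim = -3)) -> (p > -12 and p + y <= s + 7)).
Before the if: ((y = 3 and s >= -3) -> (((lim >= 12 and p > buf[2] + s - 8) -> (p > -12 and y <= s + 3)) and ((not (lim >= 12 and p > buf[2] + s - 8)) -> (p > -12 and lim + p <= s + 4)))) and ((not (y = 3 and s >= -3)) -> (((y > s and 3*lim = -3) -> (s < -8 and p > -12 and y <= s + 3)) and ((not (y > s and 3*lim = -3)) -> (p > -12 and p + y <= s + 7))))
Answer: WP = ((y = 3 and s >= -3) -> (((lim >= 12 and p > buf[2] + s - 8) -> (p > -12 and y <= s + 3)) and ((not (lim >= 12 and p > buf[2] + s - 8)) -> (p > -12 and lim + p <= s + 4)))) and ((not (y = 3 and s >= -3)) -> (((y > s and 3*lim = -3) -> (s < -8 and p > -12 and y <= s + 3)) and ((not (y > s and 3*lim = -3)) -> (p > -12 and p + y <= s + 7))))


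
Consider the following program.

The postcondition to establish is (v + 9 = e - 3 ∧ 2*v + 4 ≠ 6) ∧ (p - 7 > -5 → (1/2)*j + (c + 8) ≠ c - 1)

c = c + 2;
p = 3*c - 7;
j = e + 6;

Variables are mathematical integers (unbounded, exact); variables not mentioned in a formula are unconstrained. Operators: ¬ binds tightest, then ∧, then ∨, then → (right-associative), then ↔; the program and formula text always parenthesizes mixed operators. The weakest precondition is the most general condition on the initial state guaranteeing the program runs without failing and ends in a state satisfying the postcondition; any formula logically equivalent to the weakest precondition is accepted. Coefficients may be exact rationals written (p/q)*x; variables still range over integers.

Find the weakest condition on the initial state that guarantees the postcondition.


Working backward. After the program, the postcondition (v + 9 = e - 3 ∧ 2*v + 4 ≠ 6) ∧ (p - 7 > -5 → (1/2)*j + (c + 8) ≠ c - 1) must hold; in canonical form it is v = e - 12 ∧ 2*v ≠ 2 ∧ (p > 2 → (1/2)*j ≠ -9).
Before j := e + 6: v = e - 12 ∧ 2*v ≠ 2 ∧ (p > 2 → (1/2)*e ≠ -12)
Before p := 3*c - 7: v = e - 12 ∧ 2*v ≠ 2 ∧ (3*c > 9 → (1/2)*e ≠ -12)
Before c := c + 2: v = e - 12 ∧ 2*v ≠ 2 ∧ (3*c > 3 → (1/2)*e ≠ -12)
Answer: WP = v = e - 12 ∧ 2*v ≠ 2 ∧ (3*c > 3 → (1/2)*e ≠ -12)


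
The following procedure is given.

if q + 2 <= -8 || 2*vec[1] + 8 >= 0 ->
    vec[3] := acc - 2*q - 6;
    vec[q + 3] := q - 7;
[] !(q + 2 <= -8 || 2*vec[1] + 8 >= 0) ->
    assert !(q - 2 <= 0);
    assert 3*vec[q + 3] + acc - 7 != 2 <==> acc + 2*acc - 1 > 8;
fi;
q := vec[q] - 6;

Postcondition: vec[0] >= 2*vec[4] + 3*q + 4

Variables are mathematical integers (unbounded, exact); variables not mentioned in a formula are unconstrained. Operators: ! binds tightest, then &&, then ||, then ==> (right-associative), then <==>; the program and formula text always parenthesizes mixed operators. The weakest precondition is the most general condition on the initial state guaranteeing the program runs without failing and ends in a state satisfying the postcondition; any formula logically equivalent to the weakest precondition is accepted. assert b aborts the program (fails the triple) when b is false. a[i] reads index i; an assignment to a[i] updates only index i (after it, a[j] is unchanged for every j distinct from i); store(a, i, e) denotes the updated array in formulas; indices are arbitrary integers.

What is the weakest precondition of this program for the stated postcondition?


Working backward. After the program, vec[0] >= 2*vec[4] + 3*q + 4 must hold.
Before q := vec[q] - 6: vec[0] >= 2*vec[4] + 3*vec[q] - 14
Then branch requires store(store(vec, 3, acc - 2*q - 6), q + 3, q - 7)[0] >= 2*store(store(vec, 3, acc - 2*q - 6), q + 3, q - 7)[4] + 3*store(store(vec, 3, acc - 2*q - 6), q + 3, q - 7)[q] - 14; else branch requires (!(q <= 2)) && (3*vec[q + 3] + acc != 9 <==> 3*acc > 9) && vec[0] >= 2*vec[4] + 3*vec[q] - 14.
Before the if: ((q <= -10 || 2*vec[1] >= -8) ==> store(store(vec, 3, acc - 2*q - 6), q + 3, q - 7)[0] >= 2*store(store(vec, 3, acc - 2*q - 6), q + 3, q - 7)[4] + 3*store(store(vec, 3, acc - 2*q - 6), q + 3, q - 7)[q] - 14) && ((!(q <= -10 || 2*vec[1] >= -8)) ==> ((!(q <= 2)) && (3*vec[q + 3] + acc != 9 <==> 3*acc > 9) && vec[0] >= 2*vec[4] + 3*vec[q] - 14))
Answer: WP = ((q <= -10 || 2*vec[1] >= -8) ==> store(store(vec, 3, acc - 2*q - 6), q + 3, q - 7)[0] >= 2*store(store(vec, 3, acc - 2*q - 6), q + 3, q - 7)[4] + 3*store(store(vec, 3, acc - 2*q - 6), q + 3, q - 7)[q] - 14) && ((!(q <= -10 || 2*vec[1] >= -8)) ==> ((!(q <= 2)) && (3*vec[q + 3] + acc != 9 <==> 3*acc > 9) && vec[0] >= 2*vec[4] + 3*vec[q] - 14))


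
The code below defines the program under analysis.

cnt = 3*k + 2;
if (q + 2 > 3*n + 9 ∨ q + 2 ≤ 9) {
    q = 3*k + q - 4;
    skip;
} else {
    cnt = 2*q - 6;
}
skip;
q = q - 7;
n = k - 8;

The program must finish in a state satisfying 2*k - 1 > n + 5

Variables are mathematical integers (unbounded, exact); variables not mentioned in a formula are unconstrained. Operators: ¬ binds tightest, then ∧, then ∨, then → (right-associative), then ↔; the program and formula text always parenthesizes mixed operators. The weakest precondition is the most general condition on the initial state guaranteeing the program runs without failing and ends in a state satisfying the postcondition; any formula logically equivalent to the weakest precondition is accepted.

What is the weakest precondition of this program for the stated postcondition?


Working backward. After the program, the postcondition 2*k - 1 > n + 5 must hold; in canonical form it is 2*k > n + 6.
Before n := k - 8: k > -2
Before q := q - 7: k > -2
Before skip: k > -2
Then branch requires k > -2; else branch requires k > -2.
Before the if: ((q > 3*n + 7 ∨ q ≤ 7) → k > -2) ∧ ((¬(q > 3*n + 7 ∨ q ≤ 7)) → k > -2)
Before cnt := 3*k + 2: ((q > 3*n + 7 ∨ q ≤ 7) → k > -2) ∧ ((¬(q > 3*n + 7 ∨ q ≤ 7)) → k > -2)
Answer: WP = ((q > 3*n + 7 ∨ q ≤ 7) → k > -2) ∧ ((¬(q > 3*n + 7 ∨ q ≤ 7)) → k > -2)


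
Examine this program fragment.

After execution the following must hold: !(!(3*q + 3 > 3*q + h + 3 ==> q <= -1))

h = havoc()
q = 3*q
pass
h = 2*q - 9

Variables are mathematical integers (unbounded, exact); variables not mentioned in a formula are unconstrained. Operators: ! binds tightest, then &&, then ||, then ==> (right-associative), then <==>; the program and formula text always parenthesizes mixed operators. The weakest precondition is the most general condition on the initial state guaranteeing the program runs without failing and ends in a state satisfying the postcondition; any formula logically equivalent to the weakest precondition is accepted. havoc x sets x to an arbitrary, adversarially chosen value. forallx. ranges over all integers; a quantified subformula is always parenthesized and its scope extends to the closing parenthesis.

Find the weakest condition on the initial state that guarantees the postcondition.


Working backward. After the program, the postcondition !(!(3*q + 3 > 3*q + h + 3 ==> q <= -1)) must hold; in canonical form it is h < 0 ==> q <= -1.
Before h := 2*q - 9: 2*q < 9 ==> q <= -1
Before skip: 2*q < 9 ==> q <= -1
Before q := 3*q: 6*q < 9 ==> 3*q <= -1
Before havoc h: 6*q < 9 ==> 3*q <= -1
Answer: WP = 6*q < 9 ==> 3*q <= -1


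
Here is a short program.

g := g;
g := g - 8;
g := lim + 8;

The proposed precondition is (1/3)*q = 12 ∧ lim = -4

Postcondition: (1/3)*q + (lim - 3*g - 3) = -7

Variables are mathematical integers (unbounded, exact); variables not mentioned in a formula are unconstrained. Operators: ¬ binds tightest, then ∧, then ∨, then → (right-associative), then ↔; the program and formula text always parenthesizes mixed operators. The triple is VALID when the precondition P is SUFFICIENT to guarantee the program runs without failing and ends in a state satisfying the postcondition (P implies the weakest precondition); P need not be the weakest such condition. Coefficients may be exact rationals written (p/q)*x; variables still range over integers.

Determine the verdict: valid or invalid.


Working backward. After the program, the postcondition (1/3)*q + (lim - 3*g - 3) = -7 must hold; in canonical form it is lim + (1/3)*q = 3*g - 4.
Before g := lim + 8: (1/3)*q = 2*lim + 20
Before g := g - 8: (1/3)*q = 2*lim + 20
Before g := g: (1/3)*q = 2*lim + 20
The weakest precondition is (1/3)*q = 2*lim + 20.
Check whether (1/3)*q = 12 ∧ lim = -4 implies it.
Every state satisfying the precondition satisfies the weakest precondition: the implication holds.
Answer: valid


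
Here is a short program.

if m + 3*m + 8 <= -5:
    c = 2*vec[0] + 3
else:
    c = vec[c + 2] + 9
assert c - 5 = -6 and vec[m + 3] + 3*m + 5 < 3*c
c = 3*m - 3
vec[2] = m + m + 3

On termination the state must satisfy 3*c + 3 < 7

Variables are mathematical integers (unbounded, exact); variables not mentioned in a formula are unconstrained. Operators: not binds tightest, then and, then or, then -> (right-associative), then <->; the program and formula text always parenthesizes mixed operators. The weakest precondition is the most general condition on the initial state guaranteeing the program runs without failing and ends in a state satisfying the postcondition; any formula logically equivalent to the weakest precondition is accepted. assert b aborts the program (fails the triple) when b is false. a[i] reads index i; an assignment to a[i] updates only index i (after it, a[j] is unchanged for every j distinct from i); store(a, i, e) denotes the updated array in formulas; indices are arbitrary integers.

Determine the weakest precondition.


Working backward. After the program, the postcondition 3*c + 3 < 7 must hold; in canonical form it is 3*c < 4.
Before vec[2] := m + m + 3: 3*c < 4
Before c := 3*m - 3: 9*m < 13
Before assert c - 5 = -6 and vec[m + 3] + 3*m + 5 < 3*c: c = -1 and vec[m + 3] + 3*m < 3*c - 5 and 9*m < 13
Then branch requires 2*vec[0] = -4 and vec[m + 3] + 3*m < 6*vec[0] + 4 and 9*m < 13; else branch requires vec[c + 2] = -10 and vec[m + 3] + 3*m < 3*vec[c + 2] + 22 and 9*m < 13.
Before the if: (4*m <= -13 -> (2*vec[0] = -4 and vec[m + 3] + 3*m < 6*vec[0] + 4 and 9*m < 13)) and ((not (4*m <= -13)) -> (vec[c + 2] = -10 and vec[m + 3] + 3*m < 3*vec[c + 2] + 22 and 9*m < 13))
Answer: WP = (4*m <= -13 -> (2*vec[0] = -4 and vec[m + 3] + 3*m < 6*vec[0] + 4 and 9*m < 13)) and ((not (4*m <= -13)) -> (vec[c + 2] = -10 and vec[m + 3] + 3*m < 3*vec[c + 2] + 22 and 9*m < 13))


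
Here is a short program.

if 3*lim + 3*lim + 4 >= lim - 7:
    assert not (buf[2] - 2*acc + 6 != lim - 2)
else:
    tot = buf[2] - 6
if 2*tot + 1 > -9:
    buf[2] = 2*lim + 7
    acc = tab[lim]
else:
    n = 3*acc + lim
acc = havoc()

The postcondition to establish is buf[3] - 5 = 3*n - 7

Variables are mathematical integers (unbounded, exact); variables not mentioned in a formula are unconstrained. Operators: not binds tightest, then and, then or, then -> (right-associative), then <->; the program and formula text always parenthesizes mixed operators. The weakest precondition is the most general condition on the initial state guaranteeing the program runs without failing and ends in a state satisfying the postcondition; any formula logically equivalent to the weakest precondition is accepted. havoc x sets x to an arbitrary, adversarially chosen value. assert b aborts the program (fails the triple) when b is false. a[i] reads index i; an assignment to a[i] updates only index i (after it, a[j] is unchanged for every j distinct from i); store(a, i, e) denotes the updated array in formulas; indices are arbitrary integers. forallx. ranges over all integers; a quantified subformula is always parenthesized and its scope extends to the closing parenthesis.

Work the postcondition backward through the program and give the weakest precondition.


Working backward. After the program, the postcondition buf[3] - 5 = 3*n - 7 must hold; in canonical form it is buf[3] = 3*n - 2.
Before havoc acc: buf[3] = 3*n - 2
Then branch requires buf[3] = 3*n - 2; else branch requires buf[3] = 9*acc + 3*lim - 2.
Before the if: (2*tot > -10 -> buf[3] = 3*n - 2) and ((not (2*tot > -10)) -> buf[3] = 9*acc + 3*lim - 2)
Then branch requires (not (buf[2] != 2*acc + lim - 8)) and (2*tot > -10 -> buf[3] = 3*n - 2) and ((not (2*tot > -10)) -> buf[3] = 9*acc + 3*lim - 2); else branch requires (2*buf[2] > 2 -> buf[3] = 3*n - 2) and ((not (2*buf[2] > 2)) -> buf[3] = 9*acc + 3*lim - 2).
Before the if: (5*lim >= -11 -> ((not (buf[2] != 2*acc + lim - 8)) and (2*tot > -10 -> buf[3] = 3*n - 2) and ((not (2*tot > -10)) -> buf[3] = 9*acc + 3*lim - 2))) and ((not (5*lim >= -11)) -> ((2*buf[2] > 2 -> buf[3] = 3*n - 2) and ((not (2*buf[2] > 2)) -> buf[3] = 9*acc + 3*lim - 2)))
Answer: WP = (5*lim >= -11 -> ((not (buf[2] != 2*acc + lim - 8)) and (2*tot > -10 -> buf[3] = 3*n - 2) and ((not (2*tot > -10)) -> buf[3] = 9*acc + 3*lim - 2))) and ((not (5*lim >= -11)) -> ((2*buf[2] > 2 -> buf[3] = 3*n - 2) and ((not (2*buf[2] > 2)) -> buf[3] = 9*acc + 3*lim - 2)))


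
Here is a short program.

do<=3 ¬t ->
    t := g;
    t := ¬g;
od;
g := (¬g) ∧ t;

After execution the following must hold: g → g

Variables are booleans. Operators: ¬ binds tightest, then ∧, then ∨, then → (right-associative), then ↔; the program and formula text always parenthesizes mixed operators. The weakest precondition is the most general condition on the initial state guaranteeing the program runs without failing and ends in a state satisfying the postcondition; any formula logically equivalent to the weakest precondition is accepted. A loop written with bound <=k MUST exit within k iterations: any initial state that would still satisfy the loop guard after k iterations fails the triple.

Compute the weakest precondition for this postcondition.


Working backward. After the program, the postcondition g → g must hold; in canonical form it is true.
Before g := (¬g) ∧ t: true
Before the loop (bound <=3), unroll the exhaustion recursion (WP_0 = exit-now case; WP_j = one more guarded iteration, up to j = 3):
  WP_0: t
  WP_1: (¬t) → (¬g)
  WP_2: (¬t) → (g → (¬g))
  WP_3: (¬t) → (g → (g → (¬g)))
So before the loop: (¬t) → (g → (g → (¬g)))
Answer: WP = (¬t) → (g → (g → (¬g)))


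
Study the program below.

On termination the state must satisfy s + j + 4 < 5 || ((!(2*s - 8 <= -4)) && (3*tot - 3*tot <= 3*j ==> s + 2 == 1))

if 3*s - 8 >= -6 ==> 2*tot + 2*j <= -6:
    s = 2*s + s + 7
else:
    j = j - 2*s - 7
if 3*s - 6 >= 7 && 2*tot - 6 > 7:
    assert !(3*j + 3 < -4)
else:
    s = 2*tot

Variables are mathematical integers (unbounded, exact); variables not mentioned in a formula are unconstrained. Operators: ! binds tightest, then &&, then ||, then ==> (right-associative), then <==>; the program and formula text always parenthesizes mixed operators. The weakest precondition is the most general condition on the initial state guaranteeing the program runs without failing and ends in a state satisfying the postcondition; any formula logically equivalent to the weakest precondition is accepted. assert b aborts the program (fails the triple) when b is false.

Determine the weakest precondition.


Working backward. After the program, the postcondition s + j + 4 < 5 || ((!(2*s - 8 <= -4)) && (3*tot - 3*tot <= 3*j ==> s + 2 == 1)) must hold; in canonical form it is j + s < 1 || ((!(2*s <= 4)) && (3*j >= 0 ==> s == -1)).
Then branch requires (!(3*j < -7)) && (j + s < 1 || ((!(2*s <= 4)) && (3*j >= 0 ==> s == -1))); else branch requires j + 2*tot < 1 || ((!(4*tot <= 4)) && (3*j >= 0 ==> 2*tot == -1)).
Before the if: ((3*s >= 13 && 2*tot > 13) ==> ((!(3*j < -7)) && (j + s < 1 || ((!(2*s <= 4)) && (3*j >= 0 ==> s == -1))))) && ((!(3*s >= 13 && 2*tot > 13)) ==> (j + 2*tot < 1 || ((!(4*tot <= 4)) && (3*j >= 0 ==> 2*tot == -1))))
Then branch requires ((9*s >= -8 && 2*tot > 13) ==> ((!(3*j < -7)) && (j + 3*s < -6 || ((!(6*s <= -10)) && (3*j >= 0 ==> 3*s == -8))))) && ((!(9*s >= -8 && 2*tot > 13)) ==> (j + 2*tot < 1 || ((!(4*tot <= 4)) && (3*j >= 0 ==> 2*tot == -1)))); else branch requires ((3*s >= 13 && 2*tot > 13) ==> ((!(3*j < 6*s + 14)) && (j < s + 8 || ((!(2*s <= 4)) && (3*j >= 6*s + 21 ==> s == -1))))) && ((!(3*s >= 13 && 2*tot > 13)) ==> (j + 2*tot < 2*s + 8 || ((!(4*tot <= 4)) && (3*j >= 6*s + 21 ==> 2*tot == -1)))).
Before the if: ((3*s >= 2 ==> 2*j + 2*tot <= -6) ==> (((9*s >= -8 && 2*tot > 13) ==> ((!(3*j < -7)) && (j + 3*s < -6 || ((!(6*s <= -10)) && (3*j >= 0 ==> 3*s == -8))))) && ((!(9*s >= -8 && 2*tot > 13)) ==> (j + 2*tot < 1 || ((!(4*tot <= 4)) && (3*j >= 0 ==> 2*tot == -1)))))) && ((!(3*s >= 2 ==> 2*j + 2*tot <= -6)) ==> (((3*s >= 13 && 2*tot > 13) ==> ((!(3*j < 6*s + 14)) && (j < s + 8 || ((!(2*s <= 4)) && (3*j >= 6*s + 21 ==> s == -1))))) && ((!(3*s >= 13 && 2*tot > 13)) ==> (j + 2*tot < 2*s + 8 || ((!(4*tot <= 4)) && (3*j >= 6*s + 21 ==> 2*tot == -1))))))
Answer: WP = ((3*s >= 2 ==> 2*j + 2*tot <= -6) ==> (((9*s >= -8 && 2*tot > 13) ==> ((!(3*j < -7)) && (j + 3*s < -6 || ((!(6*s <= -10)) && (3*j >= 0 ==> 3*s == -8))))) && ((!(9*s >= -8 && 2*tot > 13)) ==> (j + 2*tot < 1 || ((!(4*tot <= 4)) && (3*j >= 0 ==> 2*tot == -1)))))) && ((!(3*s >= 2 ==> 2*j + 2*tot <= -6)) ==> (((3*s >= 13 && 2*tot > 13) ==> ((!(3*j < 6*s + 14)) && (j < s + 8 || ((!(2*s <= 4)) && (3*j >= 6*s + 21 ==> s == -1))))) && ((!(3*s >= 13 && 2*tot > 13)) ==> (j + 2*tot < 2*s + 8 || ((!(4*tot <= 4)) && (3*j >= 6*s + 21 ==> 2*tot == -1))))))


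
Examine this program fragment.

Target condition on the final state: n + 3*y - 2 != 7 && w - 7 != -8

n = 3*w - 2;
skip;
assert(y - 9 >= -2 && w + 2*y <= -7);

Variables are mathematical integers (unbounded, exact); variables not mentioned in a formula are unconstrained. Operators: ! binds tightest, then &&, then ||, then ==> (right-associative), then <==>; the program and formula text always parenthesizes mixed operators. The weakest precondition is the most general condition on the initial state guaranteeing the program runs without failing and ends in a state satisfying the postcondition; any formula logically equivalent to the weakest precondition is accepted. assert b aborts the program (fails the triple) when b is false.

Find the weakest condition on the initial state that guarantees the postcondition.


Working backward. After the program, the postcondition n + 3*y - 2 != 7 && w - 7 != -8 must hold; in canonical form it is n + 3*y != 9 && w != -1.
Before assert y - 9 >= -2 && w + 2*y <= -7: y >= 7 && w + 2*y <= -7 && n + 3*y != 9 && w != -1
Before skip: y >= 7 && w + 2*y <= -7 && n + 3*y != 9 && w != -1
Before n := 3*w - 2: y >= 7 && w + 2*y <= -7 && 3*w + 3*y != 11 && w != -1
Answer: WP = y >= 7 && w + 2*y <= -7 && 3*w + 3*y != 11 && w != -1


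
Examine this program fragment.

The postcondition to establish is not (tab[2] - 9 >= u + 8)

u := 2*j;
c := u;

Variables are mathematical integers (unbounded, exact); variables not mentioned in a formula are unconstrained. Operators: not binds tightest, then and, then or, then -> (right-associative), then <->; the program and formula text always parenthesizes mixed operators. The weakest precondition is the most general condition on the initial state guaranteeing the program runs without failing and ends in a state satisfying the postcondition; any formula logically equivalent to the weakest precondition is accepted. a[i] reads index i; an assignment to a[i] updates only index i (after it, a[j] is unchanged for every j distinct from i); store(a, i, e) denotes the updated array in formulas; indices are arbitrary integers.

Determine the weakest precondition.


Working backward. After the program, the postcondition not (tab[2] - 9 >= u + 8) must hold; in canonical form it is not (tab[2] >= u + 17).
Before c := u: not (tab[2] >= u + 17)
Before u := 2*j: not (tab[2] >= 2*j + 17)
Answer: WP = not (tab[2] >= 2*j + 17)


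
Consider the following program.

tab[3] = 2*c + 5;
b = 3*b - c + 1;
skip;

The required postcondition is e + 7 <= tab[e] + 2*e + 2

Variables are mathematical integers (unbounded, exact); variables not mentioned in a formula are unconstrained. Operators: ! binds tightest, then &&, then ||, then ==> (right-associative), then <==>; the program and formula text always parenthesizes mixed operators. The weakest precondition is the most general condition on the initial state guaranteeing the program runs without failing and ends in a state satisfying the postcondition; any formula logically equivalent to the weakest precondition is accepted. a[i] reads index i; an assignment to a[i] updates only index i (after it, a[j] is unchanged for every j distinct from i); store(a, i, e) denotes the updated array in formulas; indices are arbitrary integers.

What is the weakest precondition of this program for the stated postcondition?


Working backward. After the program, the postcondition e + 7 <= tab[e] + 2*e + 2 must hold; in canonical form it is tab[e] + e >= 5.
Before skip: tab[e] + e >= 5
Before b := 3*b - c + 1: tab[e] + e >= 5
Before tab[3] := 2*c + 5: store(tab, 3, 2*c + 5)[e] + e >= 5
Answer: WP = store(tab, 3, 2*c + 5)[e] + e >= 5


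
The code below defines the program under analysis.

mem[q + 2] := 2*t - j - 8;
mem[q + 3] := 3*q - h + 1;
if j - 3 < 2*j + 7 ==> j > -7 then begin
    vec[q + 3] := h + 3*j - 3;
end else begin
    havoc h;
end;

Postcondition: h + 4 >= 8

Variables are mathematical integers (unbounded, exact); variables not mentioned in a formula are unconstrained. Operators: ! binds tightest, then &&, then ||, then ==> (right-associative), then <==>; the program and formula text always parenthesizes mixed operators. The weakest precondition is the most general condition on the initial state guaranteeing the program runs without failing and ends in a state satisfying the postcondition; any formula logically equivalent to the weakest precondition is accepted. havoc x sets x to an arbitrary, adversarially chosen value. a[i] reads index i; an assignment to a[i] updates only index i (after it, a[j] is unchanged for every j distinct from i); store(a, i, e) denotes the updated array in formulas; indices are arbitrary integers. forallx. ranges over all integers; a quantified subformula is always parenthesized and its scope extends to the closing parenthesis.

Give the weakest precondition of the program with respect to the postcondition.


Working backward. After the program, the postcondition h + 4 >= 8 must hold; in canonical form it is h >= 4.
Then branch requires h >= 4; else branch requires forall h_1. h_1 >= 4.
Before the if: ((j > -10 ==> j > -7) ==> h >= 4) && ((!(j > -10 ==> j > -7)) ==> (forall h_1. h_1 >= 4))
Before mem[q + 3] := 3*q - h + 1: ((j > -10 ==> j > -7) ==> h >= 4) && ((!(j > -10 ==> j > -7)) ==> (forall h_1. h_1 >= 4))
Before mem[q + 2] := 2*t - j - 8: ((j > -10 ==> j > -7) ==> h >= 4) && ((!(j > -10 ==> j > -7)) ==> (forall h_1. h_1 >= 4))
Answer: WP = ((j > -10 ==> j > -7) ==> h >= 4) && ((!(j > -10 ==> j > -7)) ==> (forall h_1. h_1 >= 4))


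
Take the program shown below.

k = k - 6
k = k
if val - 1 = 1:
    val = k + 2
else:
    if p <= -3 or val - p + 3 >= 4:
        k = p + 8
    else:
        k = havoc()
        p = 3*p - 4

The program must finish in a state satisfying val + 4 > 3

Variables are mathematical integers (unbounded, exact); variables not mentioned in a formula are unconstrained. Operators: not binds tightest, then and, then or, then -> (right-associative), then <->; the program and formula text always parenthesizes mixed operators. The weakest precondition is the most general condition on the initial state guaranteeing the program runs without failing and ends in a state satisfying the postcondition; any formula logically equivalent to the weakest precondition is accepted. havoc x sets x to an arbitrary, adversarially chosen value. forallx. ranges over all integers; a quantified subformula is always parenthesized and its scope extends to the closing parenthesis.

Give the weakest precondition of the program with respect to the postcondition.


Working backward. After the program, the postcondition val + 4 > 3 must hold; in canonical form it is val > -1.
Then branch requires k > -3; else branch requires ((p <= -3 or val >= p + 1) -> val > -1) and ((not (p <= -3 or val >= p + 1)) -> val > -1).
Before the if: (val = 2 -> k > -3) and ((not (val = 2)) -> (((p <= -3 or val >= p + 1) -> val > -1) and ((not (p <= -3 or val >= p + 1)) -> val > -1)))
Before k := k: (val = 2 -> k > -3) and ((not (val = 2)) -> (((p <= -3 or val >= p + 1) -> val > -1) and ((not (p <= -3 or val >= p + 1)) -> val > -1)))
Before k := k - 6: (val = 2 -> k > 3) and ((not (val = 2)) -> (((p <= -3 or val >= p + 1) -> val > -1) and ((not (p <= -3 or val >= p + 1)) -> val > -1)))
Answer: WP = (val = 2 -> k > 3) and ((not (val = 2)) -> (((p <= -3 or val >= p + 1) -> val > -1) and ((not (p <= -3 or val >= p + 1)) -> val > -1)))


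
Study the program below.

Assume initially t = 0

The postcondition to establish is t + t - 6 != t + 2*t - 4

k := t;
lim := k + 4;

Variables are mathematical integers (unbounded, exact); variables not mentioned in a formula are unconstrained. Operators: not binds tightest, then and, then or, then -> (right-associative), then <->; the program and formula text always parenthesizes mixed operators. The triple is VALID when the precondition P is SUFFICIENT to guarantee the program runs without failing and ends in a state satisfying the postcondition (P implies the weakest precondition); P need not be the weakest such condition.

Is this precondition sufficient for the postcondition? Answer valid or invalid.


Working backward. After the program, the postcondition t + t - 6 != t + 2*t - 4 must hold; in canonical form it is t != -2.
Before lim := k + 4: t != -2
Before k := t: t != -2
The weakest precondition is t != -2.
Check whether t = 0 implies it.
Every state satisfying the precondition satisfies the weakest precondition: the implication holds.
Answer: valid


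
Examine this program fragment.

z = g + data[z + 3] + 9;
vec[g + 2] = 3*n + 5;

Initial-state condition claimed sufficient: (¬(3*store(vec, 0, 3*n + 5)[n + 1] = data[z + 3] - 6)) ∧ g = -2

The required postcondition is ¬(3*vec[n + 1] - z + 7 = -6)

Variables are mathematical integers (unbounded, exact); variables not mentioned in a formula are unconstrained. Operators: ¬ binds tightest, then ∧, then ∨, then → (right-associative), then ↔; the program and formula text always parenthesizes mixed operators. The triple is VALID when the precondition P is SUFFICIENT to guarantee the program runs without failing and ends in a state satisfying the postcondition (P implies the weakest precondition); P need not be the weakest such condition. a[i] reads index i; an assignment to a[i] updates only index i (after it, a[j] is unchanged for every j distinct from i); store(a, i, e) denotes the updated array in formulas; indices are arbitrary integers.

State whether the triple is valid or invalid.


Working backward. After the program, the postcondition ¬(3*vec[n + 1] - z + 7 = -6) must hold; in canonical form it is ¬(3*vec[n + 1] = z - 13).
Before vec[g + 2] := 3*n + 5: ¬(3*store(vec, g + 2, 3*n + 5)[n + 1] = z - 13)
Before z := g + data[z + 3] + 9: ¬(3*store(vec, g + 2, 3*n + 5)[n + 1] = data[z + 3] + g - 4)
The weakest precondition is ¬(3*store(vec, g + 2, 3*n + 5)[n + 1] = data[z + 3] + g - 4).
Check whether (¬(3*store(vec, 0, 3*n + 5)[n + 1] = data[z + 3] - 6)) ∧ g = -2 implies it.
Every state satisfying the precondition satisfies the weakest precondition: the implication holds.
Answer: valid


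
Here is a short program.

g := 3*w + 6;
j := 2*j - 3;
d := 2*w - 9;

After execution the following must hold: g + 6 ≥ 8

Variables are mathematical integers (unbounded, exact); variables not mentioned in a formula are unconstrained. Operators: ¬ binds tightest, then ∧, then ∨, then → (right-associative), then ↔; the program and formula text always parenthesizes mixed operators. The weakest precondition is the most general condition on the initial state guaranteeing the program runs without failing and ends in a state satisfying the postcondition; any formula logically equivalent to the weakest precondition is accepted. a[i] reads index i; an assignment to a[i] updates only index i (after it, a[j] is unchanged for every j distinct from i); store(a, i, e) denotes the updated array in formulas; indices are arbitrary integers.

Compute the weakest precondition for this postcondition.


Working backward. After the program, the postcondition g + 6 ≥ 8 must hold; in canonical form it is g ≥ 2.
Before d := 2*w - 9: g ≥ 2
Before j := 2*j - 3: g ≥ 2
Before g := 3*w + 6: 3*w ≥ -4
Answer: WP = 3*w ≥ -4


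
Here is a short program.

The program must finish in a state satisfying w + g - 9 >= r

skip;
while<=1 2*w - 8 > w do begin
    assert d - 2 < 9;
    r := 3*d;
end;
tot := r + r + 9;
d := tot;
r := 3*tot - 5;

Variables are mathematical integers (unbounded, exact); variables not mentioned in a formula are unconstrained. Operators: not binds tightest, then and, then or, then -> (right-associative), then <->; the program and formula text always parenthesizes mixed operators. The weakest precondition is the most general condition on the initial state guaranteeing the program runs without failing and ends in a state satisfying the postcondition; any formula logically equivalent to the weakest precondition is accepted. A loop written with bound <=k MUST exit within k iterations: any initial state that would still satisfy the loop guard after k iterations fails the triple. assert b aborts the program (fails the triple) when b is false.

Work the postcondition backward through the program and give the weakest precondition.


Working backward. After the program, the postcondition w + g - 9 >= r must hold; in canonical form it is g + w >= r + 9.
Before r := 3*tot - 5: g + w >= 3*tot + 4
Before d := tot: g + w >= 3*tot + 4
Before tot := r + r + 9: g + w >= 6*r + 31
Before the loop (bound <=1), unroll the exhaustion recursion (WP_0 = exit-now case; WP_j = one more guarded iteration, up to j = 1):
  WP_0: (not (w > 8)) and g + w >= 6*r + 31
  WP_1: (w > 8 -> (d < 11 and (not (w > 8)) and g + w >= 18*d + 31)) and ((not (w > 8)) -> g + w >= 6*r + 31)
So before the loop: (w > 8 -> (d < 11 and (not (w > 8)) and g + w >= 18*d + 31)) and ((not (w > 8)) -> g + w >= 6*r + 31)
Before skip: (w > 8 -> (d < 11 and (not (w > 8)) and g + w >= 18*d + 31)) and ((not (w > 8)) -> g + w >= 6*r + 31)
Answer: WP = (w > 8 -> (d < 11 and (not (w > 8)) and g + w >= 18*d + 31)) and ((not (w > 8)) -> g + w >= 6*r + 31)


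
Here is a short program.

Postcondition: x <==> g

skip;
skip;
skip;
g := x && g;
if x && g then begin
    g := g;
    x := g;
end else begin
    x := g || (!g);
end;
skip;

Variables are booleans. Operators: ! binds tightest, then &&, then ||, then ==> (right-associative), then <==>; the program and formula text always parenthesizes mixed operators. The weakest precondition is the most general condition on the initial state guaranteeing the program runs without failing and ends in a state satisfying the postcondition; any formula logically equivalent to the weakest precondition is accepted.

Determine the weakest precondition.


Working backward. After the program, x <==> g must hold.
Before skip: x <==> g
Then branch requires true; else branch requires g.
Before the if: (!(x && g)) ==> g
Before g := x && g: (!(x && g)) ==> (x && g)
Before skip: (!(x && g)) ==> (x && g)
Before skip: (!(x && g)) ==> (x && g)
Before skip: (!(x && g)) ==> (x && g)
Answer: WP = (!(x && g)) ==> (x && g)


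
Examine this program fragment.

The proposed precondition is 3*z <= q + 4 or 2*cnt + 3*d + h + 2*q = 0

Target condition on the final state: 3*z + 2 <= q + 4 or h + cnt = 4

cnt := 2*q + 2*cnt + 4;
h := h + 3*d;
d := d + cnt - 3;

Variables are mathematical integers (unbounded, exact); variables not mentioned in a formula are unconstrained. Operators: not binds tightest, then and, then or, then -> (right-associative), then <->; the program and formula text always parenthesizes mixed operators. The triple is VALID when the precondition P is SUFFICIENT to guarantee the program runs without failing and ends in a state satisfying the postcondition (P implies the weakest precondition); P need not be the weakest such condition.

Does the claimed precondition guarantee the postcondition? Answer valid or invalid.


Working backward. After the program, the postcondition 3*z + 2 <= q + 4 or h + cnt = 4 must hold; in canonical form it is 3*z <= q + 2 or cnt + h = 4.
Before d := d + cnt - 3: 3*z <= q + 2 or cnt + h = 4
Before h := h + 3*d: 3*z <= q + 2 or cnt + 3*d + h = 4
Before cnt := 2*q + 2*cnt + 4: 3*z <= q + 2 or 2*cnt + 3*d + h + 2*q = 0
The weakest precondition is 3*z <= q + 2 or 2*cnt + 3*d + h + 2*q = 0.
Check whether 3*z <= q + 4 or 2*cnt + 3*d + h + 2*q = 0 implies it.
Countermodel: at the initial state cnt = 0, d = 0, h = 1, q = 0, z = 1, the precondition holds but the weakest precondition fails.
Answer: invalid


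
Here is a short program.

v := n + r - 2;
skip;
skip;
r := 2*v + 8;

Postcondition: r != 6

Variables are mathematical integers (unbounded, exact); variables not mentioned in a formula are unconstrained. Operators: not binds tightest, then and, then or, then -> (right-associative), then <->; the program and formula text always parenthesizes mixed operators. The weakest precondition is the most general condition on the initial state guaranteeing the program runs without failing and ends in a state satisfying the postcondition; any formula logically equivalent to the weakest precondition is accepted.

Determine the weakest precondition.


Working backward. After the program, r != 6 must hold.
Before r := 2*v + 8: 2*v != -2
Before skip: 2*v != -2
Before skip: 2*v != -2
Before v := n + r - 2: 2*n + 2*r != 2
Answer: WP = 2*n + 2*r != 2


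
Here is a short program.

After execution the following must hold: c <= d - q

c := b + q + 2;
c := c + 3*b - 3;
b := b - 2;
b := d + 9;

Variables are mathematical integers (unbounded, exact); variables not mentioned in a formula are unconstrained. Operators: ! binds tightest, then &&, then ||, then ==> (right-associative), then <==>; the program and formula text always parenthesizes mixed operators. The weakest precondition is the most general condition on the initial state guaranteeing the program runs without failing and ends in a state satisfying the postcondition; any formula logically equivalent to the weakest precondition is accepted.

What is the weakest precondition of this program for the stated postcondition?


Working backward. After the program, the postcondition c <= d - q must hold; in canonical form it is c + q <= d.
Before b := d + 9: c + q <= d
Before b := b - 2: c + q <= d
Before c := c + 3*b - 3: 3*b + c + q <= d + 3
Before c := b + q + 2: 4*b + 2*q <= d + 1
Answer: WP = 4*b + 2*q <= d + 1


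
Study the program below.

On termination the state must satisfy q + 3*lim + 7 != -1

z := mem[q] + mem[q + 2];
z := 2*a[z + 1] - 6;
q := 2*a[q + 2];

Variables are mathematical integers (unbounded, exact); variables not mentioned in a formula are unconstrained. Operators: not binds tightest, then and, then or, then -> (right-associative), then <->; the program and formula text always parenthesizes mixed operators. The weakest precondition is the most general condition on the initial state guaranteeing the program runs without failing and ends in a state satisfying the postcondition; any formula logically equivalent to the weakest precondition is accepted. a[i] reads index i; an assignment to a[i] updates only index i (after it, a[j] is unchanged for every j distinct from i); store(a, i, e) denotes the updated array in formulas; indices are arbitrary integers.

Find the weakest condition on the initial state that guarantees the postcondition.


Working backward. After the program, the postcondition q + 3*lim + 7 != -1 must hold; in canonical form it is 3*lim + q != -8.
Before q := 2*a[q + 2]: 2*a[q + 2] + 3*lim != -8
Before z := 2*a[z + 1] - 6: 2*a[q + 2] + 3*lim != -8
Before z := mem[q] + mem[q + 2]: 2*a[q + 2] + 3*lim != -8
Answer: WP = 2*a[q + 2] + 3*lim != -8


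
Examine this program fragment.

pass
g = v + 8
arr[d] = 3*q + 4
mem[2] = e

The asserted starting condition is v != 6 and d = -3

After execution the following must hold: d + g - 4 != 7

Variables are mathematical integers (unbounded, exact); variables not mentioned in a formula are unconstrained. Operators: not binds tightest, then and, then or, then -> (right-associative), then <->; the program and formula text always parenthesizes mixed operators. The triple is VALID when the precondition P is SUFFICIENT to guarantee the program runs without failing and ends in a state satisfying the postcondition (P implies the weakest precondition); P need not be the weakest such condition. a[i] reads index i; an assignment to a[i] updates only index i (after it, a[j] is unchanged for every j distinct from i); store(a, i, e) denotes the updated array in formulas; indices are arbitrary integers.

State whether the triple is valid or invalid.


Working backward. After the program, the postcondition d + g - 4 != 7 must hold; in canonical form it is d + g != 11.
Before mem[2] := e: d + g != 11
Before arr[d] := 3*q + 4: d + g != 11
Before g := v + 8: d + v != 3
Before skip: d + v != 3
The weakest precondition is d + v != 3.
Check whether v != 6 and d = -3 implies it.
Every state satisfying the precondition satisfies the weakest precondition: the implication holds.
Answer: valid


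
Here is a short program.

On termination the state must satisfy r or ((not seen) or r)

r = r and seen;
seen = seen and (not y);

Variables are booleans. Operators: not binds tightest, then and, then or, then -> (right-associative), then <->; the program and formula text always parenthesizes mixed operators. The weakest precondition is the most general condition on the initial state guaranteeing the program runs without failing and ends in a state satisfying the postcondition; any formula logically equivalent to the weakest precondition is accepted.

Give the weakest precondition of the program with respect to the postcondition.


Working backward. After the program, the postcondition r or ((not seen) or r) must hold; in canonical form it is r or (not seen).
Before seen := seen and (not y): r or (not (seen and (not y)))
Before r := r and seen: (r and seen) or (not (seen and (not y)))
Answer: WP = (r and seen) or (not (seen and (not y)))


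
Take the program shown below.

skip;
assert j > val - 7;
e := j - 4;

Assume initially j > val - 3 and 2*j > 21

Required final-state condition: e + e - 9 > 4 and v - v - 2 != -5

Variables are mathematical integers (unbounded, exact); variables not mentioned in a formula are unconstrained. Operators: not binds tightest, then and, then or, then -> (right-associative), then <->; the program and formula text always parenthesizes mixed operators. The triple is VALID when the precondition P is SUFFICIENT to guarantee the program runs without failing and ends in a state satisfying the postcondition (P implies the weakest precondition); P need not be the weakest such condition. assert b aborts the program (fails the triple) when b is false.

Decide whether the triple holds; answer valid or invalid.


Working backward. After the program, the postcondition e + e - 9 > 4 and v - v - 2 != -5 must hold; in canonical form it is 2*e > 13.
Before e := j - 4: 2*j > 21
Before assert j > val - 7: j > val - 7 and 2*j > 21
Before skip: j > val - 7 and 2*j > 21
The weakest precondition is j > val - 7 and 2*j > 21.
Check whether j > val - 3 and 2*j > 21 implies it.
Every state satisfying the precondition satisfies the weakest precondition: the implication holds.
Answer: valid
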